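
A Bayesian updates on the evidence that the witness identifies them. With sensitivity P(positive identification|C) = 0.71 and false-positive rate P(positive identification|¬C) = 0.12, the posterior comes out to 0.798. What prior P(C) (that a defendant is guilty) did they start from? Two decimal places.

P(C) = 0.40

Bayes' rule in odds form gives O(C|E) = O(C)·[P(E|C)/P(E|¬C)], hence O(C) = O(C|E)/LR.
Posterior odds = 0.798/(1−0.798) = 3.9505. LR = 0.71/0.12 = 5.9167.
Prior odds = 3.9505/5.9167 = 0.6677, so P(C) = 0.6677/(1+0.6677) ≈ 0.40.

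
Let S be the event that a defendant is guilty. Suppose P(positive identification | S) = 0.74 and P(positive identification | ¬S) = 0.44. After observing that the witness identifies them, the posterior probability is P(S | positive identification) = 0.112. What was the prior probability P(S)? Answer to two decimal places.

P(S) = 0.07

In odds form, posterior odds = prior odds × likelihood ratio, so prior odds = posterior odds ÷ LR.
Posterior odds = 0.112/(1−0.112) = 0.1261. LR = 0.74/0.44 = 1.6818.
Prior odds = 0.1261/1.6818 = 0.0750, so P(S) = 0.0750/(1+0.0750) ≈ 0.07.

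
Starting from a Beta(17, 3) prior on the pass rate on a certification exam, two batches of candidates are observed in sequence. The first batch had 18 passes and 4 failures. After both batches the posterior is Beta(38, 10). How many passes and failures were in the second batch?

Because Beta–binomial updating is additive in the counts, the combined data contributed (α_post−α_prior, β_post−β_prior) successes and failures.
Total across both batches: 38−17=21 passes, 10−3=7 failures.
Subtract the first batch: 21−18=3 passes and 7−4=3 failures.

3 passes and 3 failures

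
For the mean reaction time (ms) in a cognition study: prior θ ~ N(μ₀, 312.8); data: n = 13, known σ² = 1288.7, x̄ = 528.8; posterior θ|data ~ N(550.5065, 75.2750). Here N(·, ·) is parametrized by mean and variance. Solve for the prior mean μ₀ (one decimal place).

With known observation variance, the Normal–Normal posterior has precision τ_n = τ₀ + n/σ² and mean μ_n = (τ₀μ₀ + (n/σ²)x̄)/τ_n.
Here τ₀ = 1/312.8 = 0.003197 and τ_data = 13/1288.7 = 0.010088, so τ_n = 0.013285.
Rearranging for μ₀: μ₀ = (μ_n·τ_n − τ_data·x̄)/τ₀ = (550.5065·0.013285 − 0.010088·528.8) / 0.003197 = 1.978944/0.003197 ≈ 619.0.

μ₀ = 619.0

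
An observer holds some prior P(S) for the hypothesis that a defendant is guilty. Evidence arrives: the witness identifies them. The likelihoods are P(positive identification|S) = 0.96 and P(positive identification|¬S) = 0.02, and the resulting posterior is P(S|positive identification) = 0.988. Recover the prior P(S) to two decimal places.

In odds form, posterior odds = prior odds × likelihood ratio, so prior odds = posterior odds ÷ LR.
Posterior odds = 0.988/(1−0.988) = 82.3333. LR = 0.96/0.02 = 48.0000.
Prior odds = 82.3333/48.0000 = 1.7153, so P(S) = 1.7153/(1+1.7153) ≈ 0.63.

P(S) = 0.63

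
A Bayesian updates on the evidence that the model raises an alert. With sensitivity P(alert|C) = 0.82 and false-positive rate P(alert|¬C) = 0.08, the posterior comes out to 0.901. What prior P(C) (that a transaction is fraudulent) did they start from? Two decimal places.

Bayes' rule in odds form gives O(C|E) = O(C)·[P(E|C)/P(E|¬C)], hence O(C) = O(C|E)/LR.
Posterior odds = 0.901/(1−0.901) = 9.1010. LR = 0.82/0.08 = 10.2500.
Prior odds = 9.1010/10.2500 = 0.8879, so P(C) = 0.8879/(1+0.8879) ≈ 0.47.

P(C) = 0.47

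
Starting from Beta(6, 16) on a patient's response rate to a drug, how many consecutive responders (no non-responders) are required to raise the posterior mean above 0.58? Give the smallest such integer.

k = 17

After k responders and 0 non-responders the posterior is Beta(6+k, 16), with mean (6+k)/(6+16+k).
Set (6+k)/(22+k) > 0.58 and solve: k > (0.58·22 − 6)/(1 − 0.58) = 16.095.
The smallest integer exceeding 16.095 is 17.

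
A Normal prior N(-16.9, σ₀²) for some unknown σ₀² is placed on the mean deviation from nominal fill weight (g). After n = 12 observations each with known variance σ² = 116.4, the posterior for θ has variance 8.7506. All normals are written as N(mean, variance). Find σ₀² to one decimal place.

For the Normal–Normal model with known σ², precisions add: τ_n = τ₀ + n/σ².
So 1/σ₀² = 1/8.7506 − 12/116.4 = 0.114278 − 0.103093 = 0.011185.
Hence σ₀² = 1/0.011185 ≈ 89.4.

σ₀² = 89.4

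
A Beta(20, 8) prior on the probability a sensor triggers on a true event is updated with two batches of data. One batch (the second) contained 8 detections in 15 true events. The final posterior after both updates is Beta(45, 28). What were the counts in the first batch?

17 detections and 13 misses

Sequential conjugate updates are equivalent to a single update on the pooled data, so total successes = posterior α − prior α and total failures = posterior β − prior β.
Total across both batches: 45−20=25 detections, 28−8=20 misses.
Subtract the second batch: 25−8=17 detections and 20−7=13 misses.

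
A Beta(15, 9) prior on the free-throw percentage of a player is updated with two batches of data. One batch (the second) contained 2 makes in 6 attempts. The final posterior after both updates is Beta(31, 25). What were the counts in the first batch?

Sequential conjugate updates are equivalent to a single update on the pooled data, so total successes = posterior α − prior α and total failures = posterior β − prior β.
Total across both batches: 31−15=16 makes, 25−9=16 misses.
Subtract the second batch: 16−2=14 makes and 16−4=12 misses.

14 makes and 12 misses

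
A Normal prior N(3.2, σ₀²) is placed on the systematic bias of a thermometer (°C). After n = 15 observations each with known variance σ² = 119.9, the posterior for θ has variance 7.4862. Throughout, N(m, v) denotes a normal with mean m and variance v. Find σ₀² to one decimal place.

σ₀² = 118.0

Posterior precision equals prior precision plus data precision: 1/σ_n² = 1/σ₀² + n/σ².
So 1/σ₀² = 1/7.4862 − 15/119.9 = 0.133579 − 0.125104 = 0.008475.
Hence σ₀² = 1/0.008475 ≈ 118.0.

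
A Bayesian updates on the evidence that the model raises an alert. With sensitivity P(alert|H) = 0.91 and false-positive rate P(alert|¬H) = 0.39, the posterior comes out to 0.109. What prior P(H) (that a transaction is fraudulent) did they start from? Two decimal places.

In odds form, posterior odds = prior odds × likelihood ratio, so prior odds = posterior odds ÷ LR.
Posterior odds = 0.109/(1−0.109) = 0.1223. LR = 0.91/0.39 = 2.3333.
Prior odds = 0.1223/2.3333 = 0.0524, so P(H) = 0.0524/(1+0.0524) ≈ 0.05.

P(H) = 0.05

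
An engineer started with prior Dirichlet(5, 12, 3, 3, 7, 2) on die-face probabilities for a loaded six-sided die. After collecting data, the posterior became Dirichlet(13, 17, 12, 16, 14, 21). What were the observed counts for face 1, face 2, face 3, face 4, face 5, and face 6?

counts (8, 5, 9, 13, 7, 19)

For a Dirichlet(α) prior with multinomial counts c, the posterior is Dirichlet(α + c) componentwise.
Counts are posterior − prior componentwise: 13−5=8, 17−12=5, 12−3=9, 16−3=13, 14−7=7, 21−2=19.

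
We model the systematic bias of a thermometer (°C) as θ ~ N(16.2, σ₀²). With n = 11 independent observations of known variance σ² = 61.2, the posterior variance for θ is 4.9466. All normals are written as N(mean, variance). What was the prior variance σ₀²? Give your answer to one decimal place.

Posterior precision equals prior precision plus data precision: 1/σ_n² = 1/σ₀² + n/σ².
So 1/σ₀² = 1/4.9466 − 11/61.2 = 0.202159 − 0.179739 = 0.022420.
Hence σ₀² = 1/0.022420 ≈ 44.6.

σ₀² = 44.6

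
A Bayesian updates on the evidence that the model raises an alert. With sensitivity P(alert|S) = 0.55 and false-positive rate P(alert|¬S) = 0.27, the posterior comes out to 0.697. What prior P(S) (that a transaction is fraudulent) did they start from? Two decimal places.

P(S) = 0.53

Bayes' rule in odds form gives O(S|E) = O(S)·[P(E|S)/P(E|¬S)], hence O(S) = O(S|E)/LR.
Posterior odds = 0.697/(1−0.697) = 2.3003. LR = 0.55/0.27 = 2.0370.
Prior odds = 2.3003/2.0370 = 1.1293, so P(S) = 1.1293/(1+1.1293) ≈ 0.53.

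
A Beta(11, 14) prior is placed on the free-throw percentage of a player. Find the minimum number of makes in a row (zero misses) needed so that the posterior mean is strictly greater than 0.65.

k = 16

After k makes and 0 misses the posterior is Beta(11+k, 14), with mean (11+k)/(11+14+k).
Set (11+k)/(25+k) > 0.65 and solve: k > (0.65·25 − 11)/(1 − 0.65) = 15.000.
The smallest integer exceeding 15.000 is 16.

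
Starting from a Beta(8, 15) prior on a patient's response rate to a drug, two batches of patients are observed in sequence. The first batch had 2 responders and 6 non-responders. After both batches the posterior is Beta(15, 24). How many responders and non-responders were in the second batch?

5 responders and 3 non-responders

Because Beta–binomial updating is additive in the counts, the combined data contributed (α_post−α_prior, β_post−β_prior) successes and failures.
Total across both batches: 15−8=7 responders, 24−15=9 non-responders.
Subtract the first batch: 7−2=5 responders and 9−6=3 non-responders.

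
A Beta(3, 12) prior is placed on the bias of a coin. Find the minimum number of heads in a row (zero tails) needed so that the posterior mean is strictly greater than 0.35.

k = 4

After k heads and 0 tails the posterior is Beta(3+k, 12), with mean (3+k)/(3+12+k).
Set (3+k)/(15+k) > 0.35 and solve: k > (0.35·15 − 3)/(1 − 0.35) = 3.462.
The smallest integer exceeding 3.462 is 4, and checking k=4: (7)/(19) = 0.3684 > 0.35.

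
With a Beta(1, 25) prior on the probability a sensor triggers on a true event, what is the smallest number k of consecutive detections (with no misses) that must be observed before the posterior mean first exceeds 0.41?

k = 17

After k detections and 0 misses the posterior is Beta(1+k, 25), with mean (1+k)/(1+25+k).
Set (1+k)/(26+k) > 0.41 and solve: k > (0.41·26 − 1)/(1 − 0.41) = 16.373.
The smallest integer exceeding 16.373 is 17, and checking k=17: (18)/(43) = 0.4186 > 0.41.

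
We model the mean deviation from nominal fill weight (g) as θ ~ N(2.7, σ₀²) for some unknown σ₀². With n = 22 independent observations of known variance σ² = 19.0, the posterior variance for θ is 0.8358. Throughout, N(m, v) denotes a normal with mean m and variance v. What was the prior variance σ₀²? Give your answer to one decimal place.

σ₀² = 25.9

Posterior precision equals prior precision plus data precision: 1/σ_n² = 1/σ₀² + n/σ².
So 1/σ₀² = 1/0.8358 − 22/19.0 = 1.196458 − 1.157895 = 0.038563.
Hence σ₀² = 1/0.038563 ≈ 25.9.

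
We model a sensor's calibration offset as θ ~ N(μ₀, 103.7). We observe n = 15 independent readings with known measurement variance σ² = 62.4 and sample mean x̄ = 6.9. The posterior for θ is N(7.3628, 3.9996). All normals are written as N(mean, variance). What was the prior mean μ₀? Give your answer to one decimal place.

μ₀ = 18.9

With known observation variance, the Normal–Normal posterior has precision τ_n = τ₀ + n/σ² and mean μ_n = (τ₀μ₀ + (n/σ²)x̄)/τ_n.
Here τ₀ = 1/103.7 = 0.009643 and τ_data = 15/62.4 = 0.240385, so τ_n = 0.250028.
Rearranging for μ₀: μ₀ = (μ_n·τ_n − τ_data·x̄)/τ₀ = (7.3628·0.250028 − 0.240385·6.9) / 0.009643 = 0.182250/0.009643 ≈ 18.9.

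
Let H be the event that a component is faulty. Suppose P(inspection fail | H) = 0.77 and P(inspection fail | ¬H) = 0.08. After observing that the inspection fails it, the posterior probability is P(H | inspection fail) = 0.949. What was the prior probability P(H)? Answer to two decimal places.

P(H) = 0.66

Bayes' rule in odds form gives O(H|E) = O(H)·[P(E|H)/P(E|¬H)], hence O(H) = O(H|E)/LR.
Posterior odds = 0.949/(1−0.949) = 18.6078. LR = 0.77/0.08 = 9.6250.
Prior odds = 18.6078/9.6250 = 1.9333, so P(H) = 1.9333/(1+1.9333) ≈ 0.66.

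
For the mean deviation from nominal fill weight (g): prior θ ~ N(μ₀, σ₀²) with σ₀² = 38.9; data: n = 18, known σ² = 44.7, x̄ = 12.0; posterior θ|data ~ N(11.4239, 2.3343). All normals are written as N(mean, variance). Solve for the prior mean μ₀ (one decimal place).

The posterior mean is a precision-weighted average: μ_n = (τ₀μ₀ + τ_data·x̄)/(τ₀+τ_data), with τ₀=1/σ₀² and τ_data=n/σ².
Here τ₀ = 1/38.9 = 0.025707 and τ_data = 18/44.7 = 0.402685, so τ_n = 0.428392.
Rearranging for μ₀: μ₀ = (μ_n·τ_n − τ_data·x̄)/τ₀ = (11.4239·0.428392 − 0.402685·12.0) / 0.025707 = 0.061687/0.025707 ≈ 2.4.

μ₀ = 2.4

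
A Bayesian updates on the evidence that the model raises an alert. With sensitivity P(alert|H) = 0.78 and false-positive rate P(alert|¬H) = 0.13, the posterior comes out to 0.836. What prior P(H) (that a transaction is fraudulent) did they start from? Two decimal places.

Bayes' rule in odds form gives O(H|E) = O(H)·[P(E|H)/P(E|¬H)], hence O(H) = O(H|E)/LR.
Posterior odds = 0.836/(1−0.836) = 5.0976. LR = 0.78/0.13 = 6.0000.
Prior odds = 5.0976/6.0000 = 0.8496, so P(H) = 0.8496/(1+0.8496) ≈ 0.46.

P(H) = 0.46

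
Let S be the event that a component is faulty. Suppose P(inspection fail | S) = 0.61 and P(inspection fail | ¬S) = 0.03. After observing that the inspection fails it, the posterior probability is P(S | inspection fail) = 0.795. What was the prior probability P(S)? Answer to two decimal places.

P(S) = 0.16

Bayes' rule in odds form gives O(S|E) = O(S)·[P(E|S)/P(E|¬S)], hence O(S) = O(S|E)/LR.
Posterior odds = 0.795/(1−0.795) = 3.8780. LR = 0.61/0.03 = 20.3333.
Prior odds = 3.8780/20.3333 = 0.1907, so P(S) = 0.1907/(1+0.1907) ≈ 0.16.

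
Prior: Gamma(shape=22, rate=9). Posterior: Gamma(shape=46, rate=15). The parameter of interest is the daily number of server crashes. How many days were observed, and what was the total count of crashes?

A Gamma(α, β) prior (rate parametrization) on a Poisson rate with n observations summing to S gives posterior Gamma(α+S, β+n).
Matching: Σxᵢ = 46 − 22 = 24 and n = 15 − 9 = 6.

n = 6 days with total 24 crashes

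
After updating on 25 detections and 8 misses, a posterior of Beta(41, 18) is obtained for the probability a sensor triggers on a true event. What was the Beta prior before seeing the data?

Beta(16, 10)

Under Beta–binomial conjugacy the posterior parameters are (α+s, β+f).
Subtract the data counts: 41−25=16, 18−8=10.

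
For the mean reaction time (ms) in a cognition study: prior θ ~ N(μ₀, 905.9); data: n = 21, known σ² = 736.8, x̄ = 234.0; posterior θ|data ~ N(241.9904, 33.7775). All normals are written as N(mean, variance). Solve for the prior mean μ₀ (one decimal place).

With known observation variance, the Normal–Normal posterior has precision τ_n = τ₀ + n/σ² and mean μ_n = (τ₀μ₀ + (n/σ²)x̄)/τ_n.
Here τ₀ = 1/905.9 = 0.001104 and τ_data = 21/736.8 = 0.028502, so τ_n = 0.029606.
Rearranging for μ₀: μ₀ = (μ_n·τ_n − τ_data·x̄)/τ₀ = (241.9904·0.029606 − 0.028502·234.0) / 0.001104 = 0.494900/0.001104 ≈ 448.3.

μ₀ = 448.3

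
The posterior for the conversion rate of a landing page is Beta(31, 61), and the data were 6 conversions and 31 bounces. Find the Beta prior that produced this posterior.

Beta is conjugate to the binomial likelihood: posterior = Beta(a+s, b+f).
Subtract the data counts: 31−6=25, 61−31=30.

Beta(25, 30)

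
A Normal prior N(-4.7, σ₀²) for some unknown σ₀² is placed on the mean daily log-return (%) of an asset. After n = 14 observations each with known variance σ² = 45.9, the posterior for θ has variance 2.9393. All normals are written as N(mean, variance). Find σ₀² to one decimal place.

σ₀² = 28.4

For the Normal–Normal model with known σ², precisions add: τ_n = τ₀ + n/σ².
So 1/σ₀² = 1/2.9393 − 14/45.9 = 0.340217 − 0.305011 = 0.035206.
Hence σ₀² = 1/0.035206 ≈ 28.4.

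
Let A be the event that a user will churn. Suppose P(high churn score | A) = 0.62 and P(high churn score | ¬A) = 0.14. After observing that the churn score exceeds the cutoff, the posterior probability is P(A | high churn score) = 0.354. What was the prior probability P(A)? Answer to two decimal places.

In odds form, posterior odds = prior odds × likelihood ratio, so prior odds = posterior odds ÷ LR.
Posterior odds = 0.354/(1−0.354) = 0.5480. LR = 0.62/0.14 = 4.4286.
Prior odds = 0.5480/4.4286 = 0.1237, so P(A) = 0.1237/(1+0.1237) ≈ 0.11.

P(A) = 0.11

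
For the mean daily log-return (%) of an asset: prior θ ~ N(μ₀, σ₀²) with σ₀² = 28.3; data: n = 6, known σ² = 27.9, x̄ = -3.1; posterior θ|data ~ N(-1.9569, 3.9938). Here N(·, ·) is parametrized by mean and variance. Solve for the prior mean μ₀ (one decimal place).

μ₀ = 5.0

With known observation variance, the Normal–Normal posterior has precision τ_n = τ₀ + n/σ² and mean μ_n = (τ₀μ₀ + (n/σ²)x̄)/τ_n.
Here τ₀ = 1/28.3 = 0.035336 and τ_data = 6/27.9 = 0.215054, so τ_n = 0.250390.
Rearranging for μ₀: μ₀ = (μ_n·τ_n − τ_data·x̄)/τ₀ = (-1.9569·0.250390 − 0.215054·-3.1) / 0.035336 = 0.176679/0.035336 ≈ 5.0.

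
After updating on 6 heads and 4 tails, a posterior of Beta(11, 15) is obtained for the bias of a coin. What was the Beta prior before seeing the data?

Under Beta–binomial conjugacy the posterior parameters are (a+s, b+f).
So a = 11 − 6 = 5 and b = 15 − 4 = 11.

Beta(5, 11)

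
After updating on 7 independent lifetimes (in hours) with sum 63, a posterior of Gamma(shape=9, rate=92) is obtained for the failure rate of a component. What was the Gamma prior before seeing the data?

For an exponential likelihood with a Gamma(α, β) prior on the rate, n observations with total T give posterior Gamma(α+n, β+T).
So α = 9 − 7 = 2 and β = 92 − 63 = 29.

Gamma(shape=2, rate=29)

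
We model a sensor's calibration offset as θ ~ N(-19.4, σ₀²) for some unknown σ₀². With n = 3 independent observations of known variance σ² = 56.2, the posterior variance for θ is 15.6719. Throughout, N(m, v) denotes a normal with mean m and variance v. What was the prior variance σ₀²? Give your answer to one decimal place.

For the Normal–Normal model with known σ², precisions add: τ_n = τ₀ + n/σ².
So 1/σ₀² = 1/15.6719 − 3/56.2 = 0.063808 − 0.053381 = 0.010427.
Hence σ₀² = 1/0.010427 ≈ 95.9.

σ₀² = 95.9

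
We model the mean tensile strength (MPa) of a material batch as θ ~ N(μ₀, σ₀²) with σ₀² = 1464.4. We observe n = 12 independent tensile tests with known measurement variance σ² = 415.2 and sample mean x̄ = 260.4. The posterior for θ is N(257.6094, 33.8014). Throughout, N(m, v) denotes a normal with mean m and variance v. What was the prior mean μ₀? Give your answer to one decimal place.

μ₀ = 139.5

With known observation variance, the Normal–Normal posterior has precision τ_n = τ₀ + n/σ² and mean μ_n = (τ₀μ₀ + (n/σ²)x̄)/τ_n.
Here τ₀ = 1/1464.4 = 0.000683 and τ_data = 12/415.2 = 0.028902, so τ_n = 0.029585.
Rearranging for μ₀: μ₀ = (μ_n·τ_n − τ_data·x̄)/τ₀ = (257.6094·0.029585 − 0.028902·260.4) / 0.000683 = 0.095293/0.000683 ≈ 139.5.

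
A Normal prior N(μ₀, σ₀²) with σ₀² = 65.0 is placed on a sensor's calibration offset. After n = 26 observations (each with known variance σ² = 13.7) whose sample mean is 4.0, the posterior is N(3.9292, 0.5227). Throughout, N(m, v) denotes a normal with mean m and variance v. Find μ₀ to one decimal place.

μ₀ = -4.8

With known observation variance, the Normal–Normal posterior has precision τ_n = τ₀ + n/σ² and mean μ_n = (τ₀μ₀ + (n/σ²)x̄)/τ_n.
Here τ₀ = 1/65.0 = 0.015385 and τ_data = 26/13.7 = 1.897810, so τ_n = 1.913195.
Rearranging for μ₀: μ₀ = (μ_n·τ_n − τ_data·x̄)/τ₀ = (3.9292·1.913195 − 1.897810·4.0) / 0.015385 = -0.073914/0.015385 ≈ -4.8.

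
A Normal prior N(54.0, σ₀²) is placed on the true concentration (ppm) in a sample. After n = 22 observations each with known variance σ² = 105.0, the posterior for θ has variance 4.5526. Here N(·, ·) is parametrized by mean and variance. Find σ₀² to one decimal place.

For the Normal–Normal model with known σ², precisions add: τ_n = τ₀ + n/σ².
So 1/σ₀² = 1/4.5526 − 22/105.0 = 0.219655 − 0.209524 = 0.010131.
Hence σ₀² = 1/0.010131 ≈ 98.7.

σ₀² = 98.7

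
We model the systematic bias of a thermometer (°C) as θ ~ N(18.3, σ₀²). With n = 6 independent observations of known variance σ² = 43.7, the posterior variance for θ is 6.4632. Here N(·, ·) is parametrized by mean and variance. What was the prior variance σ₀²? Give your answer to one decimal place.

For the Normal–Normal model with known σ², precisions add: τ_n = τ₀ + n/σ².
So 1/σ₀² = 1/6.4632 − 6/43.7 = 0.154722 − 0.137300 = 0.017422.
Hence σ₀² = 1/0.017422 ≈ 57.4.

σ₀² = 57.4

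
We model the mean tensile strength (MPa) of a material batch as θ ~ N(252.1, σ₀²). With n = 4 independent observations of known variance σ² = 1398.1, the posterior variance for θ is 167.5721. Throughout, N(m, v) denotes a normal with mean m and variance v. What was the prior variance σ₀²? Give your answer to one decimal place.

σ₀² = 321.9

For the Normal–Normal model with known σ², precisions add: τ_n = τ₀ + n/σ².
So 1/σ₀² = 1/167.5721 − 4/1398.1 = 0.005968 − 0.002861 = 0.003107.
Hence σ₀² = 1/0.003107 ≈ 321.9.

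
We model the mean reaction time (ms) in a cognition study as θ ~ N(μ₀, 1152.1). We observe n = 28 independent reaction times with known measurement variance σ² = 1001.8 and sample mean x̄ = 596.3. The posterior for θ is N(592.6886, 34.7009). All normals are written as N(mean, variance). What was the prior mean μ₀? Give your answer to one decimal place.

μ₀ = 476.4

With known observation variance, the Normal–Normal posterior has precision τ_n = τ₀ + n/σ² and mean μ_n = (τ₀μ₀ + (n/σ²)x̄)/τ_n.
Here τ₀ = 1/1152.1 = 0.000868 and τ_data = 28/1001.8 = 0.027950, so τ_n = 0.028818.
Rearranging for μ₀: μ₀ = (μ_n·τ_n − τ_data·x̄)/τ₀ = (592.6886·0.028818 − 0.027950·596.3) / 0.000868 = 0.413515/0.000868 ≈ 476.4.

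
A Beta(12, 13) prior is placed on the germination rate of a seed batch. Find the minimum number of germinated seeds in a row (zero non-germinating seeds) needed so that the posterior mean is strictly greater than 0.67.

k = 15

After k germinated seeds and 0 non-germinating seeds the posterior is Beta(12+k, 13), with mean (12+k)/(12+13+k).
Set (12+k)/(25+k) > 0.67 and solve: k > (0.67·25 − 12)/(1 − 0.67) = 14.394.
The smallest integer exceeding 14.394 is 15, and checking k=15: (27)/(40) = 0.6750 > 0.67.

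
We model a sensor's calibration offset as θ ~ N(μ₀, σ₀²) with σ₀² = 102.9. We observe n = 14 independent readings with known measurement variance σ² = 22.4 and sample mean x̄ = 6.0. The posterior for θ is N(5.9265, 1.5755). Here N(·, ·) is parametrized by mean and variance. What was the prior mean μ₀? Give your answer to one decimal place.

μ₀ = 1.2

The posterior mean is a precision-weighted average: μ_n = (τ₀μ₀ + τ_data·x̄)/(τ₀+τ_data), with τ₀=1/σ₀² and τ_data=n/σ².
Here τ₀ = 1/102.9 = 0.009718 and τ_data = 14/22.4 = 0.625000, so τ_n = 0.634718.
Rearranging for μ₀: μ₀ = (μ_n·τ_n − τ_data·x̄)/τ₀ = (5.9265·0.634718 − 0.625000·6.0) / 0.009718 = 0.011656/0.009718 ≈ 1.2.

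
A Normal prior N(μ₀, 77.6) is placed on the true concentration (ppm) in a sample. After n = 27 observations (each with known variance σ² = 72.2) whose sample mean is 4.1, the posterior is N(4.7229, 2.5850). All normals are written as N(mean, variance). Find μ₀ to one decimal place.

μ₀ = 22.8

With known observation variance, the Normal–Normal posterior has precision τ_n = τ₀ + n/σ² and mean μ_n = (τ₀μ₀ + (n/σ²)x̄)/τ_n.
Here τ₀ = 1/77.6 = 0.012887 and τ_data = 27/72.2 = 0.373961, so τ_n = 0.386848.
Rearranging for μ₀: μ₀ = (μ_n·τ_n − τ_data·x̄)/τ₀ = (4.7229·0.386848 − 0.373961·4.1) / 0.012887 = 0.293804/0.012887 ≈ 22.8.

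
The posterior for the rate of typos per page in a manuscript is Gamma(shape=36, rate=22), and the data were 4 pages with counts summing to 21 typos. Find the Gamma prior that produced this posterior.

Gamma(shape=15, rate=18)

Gamma–Poisson conjugacy: posterior shape = α + Σxᵢ, posterior rate = β + n.
So α = 36 − 21 = 15 and β = 22 − 4 = 18.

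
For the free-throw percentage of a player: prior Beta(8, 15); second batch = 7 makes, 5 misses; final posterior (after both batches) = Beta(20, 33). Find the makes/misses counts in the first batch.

Because Beta–binomial updating is additive in the counts, the combined data contributed (α_post−α_prior, β_post−β_prior) successes and failures.
Total across both batches: 20−8=12 makes, 33−15=18 misses.
Subtract the second batch: 12−7=5 makes and 18−5=13 misses.

5 makes and 13 misses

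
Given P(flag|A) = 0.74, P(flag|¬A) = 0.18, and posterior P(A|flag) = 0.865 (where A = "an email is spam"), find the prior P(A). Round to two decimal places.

In odds form, posterior odds = prior odds × likelihood ratio, so prior odds = posterior odds ÷ LR.
Posterior odds = 0.865/(1−0.865) = 6.4074. LR = 0.74/0.18 = 4.1111.
Prior odds = 6.4074/4.1111 = 1.5586, so P(A) = 1.5586/(1+1.5586) ≈ 0.61.

P(A) = 0.61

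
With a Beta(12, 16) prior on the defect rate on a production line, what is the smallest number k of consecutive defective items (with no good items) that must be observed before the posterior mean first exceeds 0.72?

k = 30

After k defective items and 0 good items the posterior is Beta(12+k, 16), with mean (12+k)/(12+16+k).
Set (12+k)/(28+k) > 0.72 and solve: k > (0.72·28 − 12)/(1 − 0.72) = 29.143.
The smallest integer exceeding 29.143 is 30, and checking k=30: (42)/(58) = 0.7241 > 0.72.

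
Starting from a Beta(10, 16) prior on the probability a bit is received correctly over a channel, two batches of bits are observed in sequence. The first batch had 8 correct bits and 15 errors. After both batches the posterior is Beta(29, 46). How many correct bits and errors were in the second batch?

Because Beta–binomial updating is additive in the counts, the combined data contributed (α_post−α_prior, β_post−β_prior) successes and failures.
Total across both batches: 29−10=19 correct bits, 46−16=30 errors.
Subtract the first batch: 19−8=11 correct bits and 30−15=15 errors.

11 correct bits and 15 errors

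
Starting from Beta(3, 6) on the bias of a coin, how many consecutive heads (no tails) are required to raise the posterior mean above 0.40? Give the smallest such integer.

k = 2

After k heads and 0 tails the posterior is Beta(3+k, 6), with mean (3+k)/(3+6+k).
Set (3+k)/(9+k) > 0.40 and solve: k > (0.40·9 − 3)/(1 − 0.40) = 1.000.
The smallest integer exceeding 1.000 is 2, and checking k=2: (5)/(11) = 0.4545 > 0.40.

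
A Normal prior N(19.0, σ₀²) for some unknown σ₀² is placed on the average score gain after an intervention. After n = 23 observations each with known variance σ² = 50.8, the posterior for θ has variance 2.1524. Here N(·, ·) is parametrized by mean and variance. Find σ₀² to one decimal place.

σ₀² = 84.4

Posterior precision equals prior precision plus data precision: 1/σ_n² = 1/σ₀² + n/σ².
So 1/σ₀² = 1/2.1524 − 23/50.8 = 0.464598 − 0.452756 = 0.011842.
Hence σ₀² = 1/0.011842 ≈ 84.4.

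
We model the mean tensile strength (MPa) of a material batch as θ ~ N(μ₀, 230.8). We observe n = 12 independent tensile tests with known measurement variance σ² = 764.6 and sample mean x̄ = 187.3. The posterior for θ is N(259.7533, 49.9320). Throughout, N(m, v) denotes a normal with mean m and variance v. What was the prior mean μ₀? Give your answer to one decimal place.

With known observation variance, the Normal–Normal posterior has precision τ_n = τ₀ + n/σ² and mean μ_n = (τ₀μ₀ + (n/σ²)x̄)/τ_n.
Here τ₀ = 1/230.8 = 0.004333 and τ_data = 12/764.6 = 0.015694, so τ_n = 0.020027.
Rearranging for μ₀: μ₀ = (μ_n·τ_n − τ_data·x̄)/τ₀ = (259.7533·0.020027 − 0.015694·187.3) / 0.004333 = 2.262593/0.004333 ≈ 522.2.

μ₀ = 522.2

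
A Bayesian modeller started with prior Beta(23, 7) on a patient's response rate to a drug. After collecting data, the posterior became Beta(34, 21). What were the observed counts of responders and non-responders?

11 responders and 14 non-responders

Under Beta–binomial conjugacy the posterior parameters are (a+s, b+f).
So s = 34 − 23 = 11 and f = 21 − 7 = 14.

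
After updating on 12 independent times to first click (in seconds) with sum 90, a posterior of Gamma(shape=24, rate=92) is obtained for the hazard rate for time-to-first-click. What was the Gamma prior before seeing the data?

For an exponential likelihood with a Gamma(α, β) prior on the rate, n observations with total T give posterior Gamma(α+n, β+T).
So α = 24 − 12 = 12 and β = 92 − 90 = 2.

Gamma(shape=12, rate=2)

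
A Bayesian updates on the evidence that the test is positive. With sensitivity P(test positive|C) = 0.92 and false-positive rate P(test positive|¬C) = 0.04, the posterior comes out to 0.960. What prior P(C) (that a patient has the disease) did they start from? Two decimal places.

In odds form, posterior odds = prior odds × likelihood ratio, so prior odds = posterior odds ÷ LR.
Posterior odds = 0.960/(1−0.960) = 24.0000. LR = 0.92/0.04 = 23.0000.
Prior odds = 24.0000/23.0000 = 1.0435, so P(C) = 1.0435/(1+1.0435) ≈ 0.51.

P(C) = 0.51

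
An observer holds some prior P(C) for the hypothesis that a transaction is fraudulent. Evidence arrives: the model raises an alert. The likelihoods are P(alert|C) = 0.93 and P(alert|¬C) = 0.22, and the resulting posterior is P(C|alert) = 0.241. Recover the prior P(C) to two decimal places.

In odds form, posterior odds = prior odds × likelihood ratio, so prior odds = posterior odds ÷ LR.
Posterior odds = 0.241/(1−0.241) = 0.3175. LR = 0.93/0.22 = 4.2273.
Prior odds = 0.3175/4.2273 = 0.0751, so P(C) = 0.0751/(1+0.0751) ≈ 0.07.

P(C) = 0.07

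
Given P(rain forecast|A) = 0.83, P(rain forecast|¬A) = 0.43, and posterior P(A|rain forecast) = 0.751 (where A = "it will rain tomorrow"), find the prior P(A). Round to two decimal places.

P(A) = 0.61

Bayes' rule in odds form gives O(A|E) = O(A)·[P(E|A)/P(E|¬A)], hence O(A) = O(A|E)/LR.
Posterior odds = 0.751/(1−0.751) = 3.0161. LR = 0.83/0.43 = 1.9302.
Prior odds = 3.0161/1.9302 = 1.5626, so P(A) = 1.5626/(1+1.5626) ≈ 0.61.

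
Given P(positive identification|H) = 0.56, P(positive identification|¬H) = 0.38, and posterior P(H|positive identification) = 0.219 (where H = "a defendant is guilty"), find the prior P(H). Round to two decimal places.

P(H) = 0.16

In odds form, posterior odds = prior odds × likelihood ratio, so prior odds = posterior odds ÷ LR.
Posterior odds = 0.219/(1−0.219) = 0.2804. LR = 0.56/0.38 = 1.4737.
Prior odds = 0.2804/1.4737 = 0.1903, so P(H) = 0.1903/(1+0.1903) ≈ 0.16.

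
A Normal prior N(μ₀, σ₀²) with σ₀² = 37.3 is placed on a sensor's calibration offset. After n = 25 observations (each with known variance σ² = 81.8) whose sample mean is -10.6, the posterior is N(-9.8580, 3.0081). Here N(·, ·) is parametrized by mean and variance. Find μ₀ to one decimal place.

μ₀ = -1.4

With known observation variance, the Normal–Normal posterior has precision τ_n = τ₀ + n/σ² and mean μ_n = (τ₀μ₀ + (n/σ²)x̄)/τ_n.
Here τ₀ = 1/37.3 = 0.026810 and τ_data = 25/81.8 = 0.305623, so τ_n = 0.332433.
Rearranging for μ₀: μ₀ = (μ_n·τ_n − τ_data·x̄)/τ₀ = (-9.8580·0.332433 − 0.305623·-10.6) / 0.026810 = -0.037521/0.026810 ≈ -1.4.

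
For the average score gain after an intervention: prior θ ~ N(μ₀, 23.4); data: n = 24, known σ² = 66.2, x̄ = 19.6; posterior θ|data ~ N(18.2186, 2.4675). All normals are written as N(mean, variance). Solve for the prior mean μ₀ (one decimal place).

μ₀ = 6.5

The posterior mean is a precision-weighted average: μ_n = (τ₀μ₀ + τ_data·x̄)/(τ₀+τ_data), with τ₀=1/σ₀² and τ_data=n/σ².
Here τ₀ = 1/23.4 = 0.042735 and τ_data = 24/66.2 = 0.362538, so τ_n = 0.405273.
Rearranging for μ₀: μ₀ = (μ_n·τ_n − τ_data·x̄)/τ₀ = (18.2186·0.405273 − 0.362538·19.6) / 0.042735 = 0.277762/0.042735 ≈ 6.5.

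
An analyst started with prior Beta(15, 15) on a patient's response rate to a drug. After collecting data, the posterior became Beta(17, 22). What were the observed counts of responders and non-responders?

2 responders and 7 non-responders

Beta is conjugate to the binomial likelihood: posterior = Beta(a+s, b+f).
So s = 17 − 15 = 2 and f = 22 − 15 = 7.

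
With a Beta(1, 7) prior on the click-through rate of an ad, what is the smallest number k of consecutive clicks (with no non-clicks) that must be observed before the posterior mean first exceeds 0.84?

k = 36

After k clicks and 0 non-clicks the posterior is Beta(1+k, 7), with mean (1+k)/(1+7+k).
Set (1+k)/(8+k) > 0.84 and solve: k > (0.84·8 − 1)/(1 − 0.84) = 35.750.
The smallest integer exceeding 35.750 is 36.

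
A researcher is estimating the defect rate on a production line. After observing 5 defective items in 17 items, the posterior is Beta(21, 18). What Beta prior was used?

Beta(16, 6)

Beta is conjugate to the binomial likelihood: posterior = Beta(a+s, b+f).
So a = 21 − 5 = 16 and b = 18 − 12 = 6.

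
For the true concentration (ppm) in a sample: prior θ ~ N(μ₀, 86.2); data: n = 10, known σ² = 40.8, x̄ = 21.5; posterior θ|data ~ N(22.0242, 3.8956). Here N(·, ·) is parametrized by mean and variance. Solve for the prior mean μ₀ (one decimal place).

μ₀ = 33.1

The posterior mean is a precision-weighted average: μ_n = (τ₀μ₀ + τ_data·x̄)/(τ₀+τ_data), with τ₀=1/σ₀² and τ_data=n/σ².
Here τ₀ = 1/86.2 = 0.011601 and τ_data = 10/40.8 = 0.245098, so τ_n = 0.256699.
Rearranging for μ₀: μ₀ = (μ_n·τ_n − τ_data·x̄)/τ₀ = (22.0242·0.256699 − 0.245098·21.5) / 0.011601 = 0.383983/0.011601 ≈ 33.1.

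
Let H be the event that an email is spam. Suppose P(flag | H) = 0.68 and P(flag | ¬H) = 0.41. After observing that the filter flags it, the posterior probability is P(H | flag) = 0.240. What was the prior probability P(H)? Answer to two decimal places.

In odds form, posterior odds = prior odds × likelihood ratio, so prior odds = posterior odds ÷ LR.
Posterior odds = 0.240/(1−0.240) = 0.3158. LR = 0.68/0.41 = 1.6585.
Prior odds = 0.3158/1.6585 = 0.1904, so P(H) = 0.1904/(1+0.1904) ≈ 0.16.

P(H) = 0.16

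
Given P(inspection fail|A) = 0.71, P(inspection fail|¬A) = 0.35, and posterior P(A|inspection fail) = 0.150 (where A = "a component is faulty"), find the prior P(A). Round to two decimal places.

Bayes' rule in odds form gives O(A|E) = O(A)·[P(E|A)/P(E|¬A)], hence O(A) = O(A|E)/LR.
Posterior odds = 0.150/(1−0.150) = 0.1765. LR = 0.71/0.35 = 2.0286.
Prior odds = 0.1765/2.0286 = 0.0870, so P(A) = 0.0870/(1+0.0870) ≈ 0.08.

P(A) = 0.08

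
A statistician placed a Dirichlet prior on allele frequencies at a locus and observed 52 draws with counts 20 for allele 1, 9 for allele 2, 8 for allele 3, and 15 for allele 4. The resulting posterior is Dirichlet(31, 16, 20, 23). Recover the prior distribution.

For a Dirichlet(α) prior with multinomial counts c, the posterior is Dirichlet(α + c) componentwise.
Subtract each count from the matching posterior parameter: 31−20=11, 16−9=7, 20−8=12, 23−15=8.

Dirichlet(11, 7, 12, 8)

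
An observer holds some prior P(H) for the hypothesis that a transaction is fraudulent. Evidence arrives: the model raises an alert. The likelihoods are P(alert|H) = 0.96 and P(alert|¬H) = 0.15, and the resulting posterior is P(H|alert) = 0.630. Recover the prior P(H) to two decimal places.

Bayes' rule in odds form gives O(H|E) = O(H)·[P(E|H)/P(E|¬H)], hence O(H) = O(H|E)/LR.
Posterior odds = 0.630/(1−0.630) = 1.7027. LR = 0.96/0.15 = 6.4000.
Prior odds = 1.7027/6.4000 = 0.2660, so P(H) = 0.2660/(1+0.2660) ≈ 0.21.

P(H) = 0.21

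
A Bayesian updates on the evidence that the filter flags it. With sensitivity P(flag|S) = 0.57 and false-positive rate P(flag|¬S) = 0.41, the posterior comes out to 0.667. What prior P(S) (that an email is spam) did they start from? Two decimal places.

P(S) = 0.59

Bayes' rule in odds form gives O(S|E) = O(S)·[P(E|S)/P(E|¬S)], hence O(S) = O(S|E)/LR.
Posterior odds = 0.667/(1−0.667) = 2.0030. LR = 0.57/0.41 = 1.3902.
Prior odds = 2.0030/1.3902 = 1.4408, so P(S) = 1.4408/(1+1.4408) ≈ 0.59.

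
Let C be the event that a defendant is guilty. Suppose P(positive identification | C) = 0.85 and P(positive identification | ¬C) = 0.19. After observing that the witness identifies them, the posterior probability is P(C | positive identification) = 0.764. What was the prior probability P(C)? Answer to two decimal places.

Bayes' rule in odds form gives O(C|E) = O(C)·[P(E|C)/P(E|¬C)], hence O(C) = O(C|E)/LR.
Posterior odds = 0.764/(1−0.764) = 3.2373. LR = 0.85/0.19 = 4.4737.
Prior odds = 3.2373/4.4737 = 0.7236, so P(C) = 0.7236/(1+0.7236) ≈ 0.42.

P(C) = 0.42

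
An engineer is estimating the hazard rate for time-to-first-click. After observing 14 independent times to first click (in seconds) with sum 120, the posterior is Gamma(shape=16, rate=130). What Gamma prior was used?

Gamma–exponential conjugacy: posterior shape = α + n, posterior rate = β + Σtᵢ.
So α = 16 − 14 = 2 and β = 130 − 120 = 10.

Gamma(shape=2, rate=10)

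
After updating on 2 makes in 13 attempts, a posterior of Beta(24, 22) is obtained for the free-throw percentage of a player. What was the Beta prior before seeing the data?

A Beta(α, β) prior with s successes and f failures in binomial data gives a Beta(α+s, β+f) posterior.
So α = 24 − 2 = 22 and β = 22 − 11 = 11.

Beta(22, 11)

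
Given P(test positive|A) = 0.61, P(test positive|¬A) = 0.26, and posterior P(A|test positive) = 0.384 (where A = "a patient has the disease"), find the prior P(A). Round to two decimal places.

Bayes' rule in odds form gives O(A|E) = O(A)·[P(E|A)/P(E|¬A)], hence O(A) = O(A|E)/LR.
Posterior odds = 0.384/(1−0.384) = 0.6234. LR = 0.61/0.26 = 2.3462.
Prior odds = 0.6234/2.3462 = 0.2657, so P(A) = 0.2657/(1+0.2657) ≈ 0.21.

P(A) = 0.21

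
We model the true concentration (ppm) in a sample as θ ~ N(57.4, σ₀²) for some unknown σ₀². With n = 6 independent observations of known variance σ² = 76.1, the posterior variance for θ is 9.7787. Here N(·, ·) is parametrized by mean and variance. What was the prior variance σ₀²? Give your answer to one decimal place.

σ₀² = 42.7

For the Normal–Normal model with known σ², precisions add: τ_n = τ₀ + n/σ².
So 1/σ₀² = 1/9.7787 − 6/76.1 = 0.102263 − 0.078844 = 0.023419.
Hence σ₀² = 1/0.023419 ≈ 42.7.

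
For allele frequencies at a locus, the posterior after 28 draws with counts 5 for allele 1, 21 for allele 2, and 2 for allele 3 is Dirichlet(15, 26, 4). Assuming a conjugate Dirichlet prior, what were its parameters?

Dirichlet(10, 5, 2)

For a Dirichlet(α) prior with multinomial counts c, the posterior is Dirichlet(α + c) componentwise.
Subtract each count from the matching posterior parameter: 15−5=10, 26−21=5, 4−2=2.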